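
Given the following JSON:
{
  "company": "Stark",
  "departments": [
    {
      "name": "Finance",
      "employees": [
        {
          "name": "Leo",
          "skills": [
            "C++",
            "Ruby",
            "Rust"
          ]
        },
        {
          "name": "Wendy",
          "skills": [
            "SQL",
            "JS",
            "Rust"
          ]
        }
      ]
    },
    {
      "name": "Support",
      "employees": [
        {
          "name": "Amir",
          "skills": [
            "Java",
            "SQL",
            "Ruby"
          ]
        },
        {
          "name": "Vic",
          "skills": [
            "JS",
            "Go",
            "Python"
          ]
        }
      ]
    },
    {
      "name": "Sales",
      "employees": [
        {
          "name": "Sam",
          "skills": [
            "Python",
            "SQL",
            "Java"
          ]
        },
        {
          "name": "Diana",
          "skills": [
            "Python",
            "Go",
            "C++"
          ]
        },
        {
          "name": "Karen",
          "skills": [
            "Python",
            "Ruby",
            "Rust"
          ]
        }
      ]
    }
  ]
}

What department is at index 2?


Path: departments[2].name
Value: Sales

ANSWER: Sales


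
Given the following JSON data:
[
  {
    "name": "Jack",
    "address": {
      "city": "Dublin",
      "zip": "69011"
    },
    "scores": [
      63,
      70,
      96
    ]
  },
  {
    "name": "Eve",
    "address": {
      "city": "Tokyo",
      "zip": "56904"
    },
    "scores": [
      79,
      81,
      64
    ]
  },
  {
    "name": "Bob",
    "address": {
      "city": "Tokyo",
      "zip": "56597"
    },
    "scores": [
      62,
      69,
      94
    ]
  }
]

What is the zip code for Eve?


Path: records[1].address.zip
Value: 56904

ANSWER: 56904


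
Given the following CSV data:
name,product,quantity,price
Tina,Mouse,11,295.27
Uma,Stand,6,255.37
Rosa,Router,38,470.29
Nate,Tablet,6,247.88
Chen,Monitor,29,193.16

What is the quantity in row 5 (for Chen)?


Row 5: Chen
Column 'quantity' = 29

ANSWER: 29


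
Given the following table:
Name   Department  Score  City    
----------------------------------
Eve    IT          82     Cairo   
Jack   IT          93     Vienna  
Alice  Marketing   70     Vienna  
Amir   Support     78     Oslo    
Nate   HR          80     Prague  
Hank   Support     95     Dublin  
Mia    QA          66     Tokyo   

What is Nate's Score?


Row 5: Nate
Score = 80

ANSWER: 80


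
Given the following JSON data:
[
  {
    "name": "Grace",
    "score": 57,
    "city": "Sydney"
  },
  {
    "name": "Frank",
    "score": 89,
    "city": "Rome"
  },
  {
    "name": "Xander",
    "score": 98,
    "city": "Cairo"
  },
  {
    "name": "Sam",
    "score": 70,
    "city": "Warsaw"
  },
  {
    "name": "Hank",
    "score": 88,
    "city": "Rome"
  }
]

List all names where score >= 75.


Filtering records where score >= 75:
  Grace (score=57) -> no
  Frank (score=89) -> YES
  Xander (score=98) -> YES
  Sam (score=70) -> no
  Hank (score=88) -> YES


ANSWER: Frank, Xander, Hank


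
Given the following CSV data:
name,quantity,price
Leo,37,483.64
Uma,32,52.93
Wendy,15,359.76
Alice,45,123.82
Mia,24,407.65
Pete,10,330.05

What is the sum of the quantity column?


Values in 'quantity' column:
  Row 1: 37
  Row 2: 32
  Row 3: 15
  Row 4: 45
  Row 5: 24
  Row 6: 10
Sum = 37 + 32 + 15 + 45 + 24 + 10 = 163

ANSWER: 163


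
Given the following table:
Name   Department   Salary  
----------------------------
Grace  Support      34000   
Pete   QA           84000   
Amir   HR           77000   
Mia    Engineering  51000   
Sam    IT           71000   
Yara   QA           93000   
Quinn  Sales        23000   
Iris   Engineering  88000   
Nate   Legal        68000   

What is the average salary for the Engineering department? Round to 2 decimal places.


Engineering department members:
  Mia: 51000
  Iris: 88000
Sum = 139000
Count = 2
Average = 139000 / 2 = 69500.00

ANSWER: 69500.00


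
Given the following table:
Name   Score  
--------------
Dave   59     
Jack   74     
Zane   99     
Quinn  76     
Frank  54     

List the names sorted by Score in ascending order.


Sorting by Score (ascending):
  Frank: 54
  Dave: 59
  Jack: 74
  Quinn: 76
  Zane: 99


ANSWER: Frank, Dave, Jack, Quinn, Zane


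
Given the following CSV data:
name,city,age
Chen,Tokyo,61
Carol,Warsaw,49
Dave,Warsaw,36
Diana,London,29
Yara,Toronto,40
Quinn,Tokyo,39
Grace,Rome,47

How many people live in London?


Scanning city column for 'London':
  Row 4: Diana -> MATCH
Total matches: 1

ANSWER: 1


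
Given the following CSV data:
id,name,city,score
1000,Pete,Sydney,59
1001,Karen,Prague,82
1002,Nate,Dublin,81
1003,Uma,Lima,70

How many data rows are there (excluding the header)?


Counting rows (excluding header):
Header: id,name,city,score
Data rows: 4

ANSWER: 4


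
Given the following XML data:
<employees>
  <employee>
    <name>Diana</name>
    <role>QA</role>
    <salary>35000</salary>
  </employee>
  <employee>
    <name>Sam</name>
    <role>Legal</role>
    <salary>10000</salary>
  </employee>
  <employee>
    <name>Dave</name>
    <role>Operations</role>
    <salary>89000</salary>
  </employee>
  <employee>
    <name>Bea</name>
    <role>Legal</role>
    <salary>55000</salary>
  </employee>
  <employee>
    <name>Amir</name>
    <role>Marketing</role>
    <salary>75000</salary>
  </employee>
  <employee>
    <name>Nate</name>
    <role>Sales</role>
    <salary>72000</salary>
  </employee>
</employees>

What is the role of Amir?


Searching for <employee> with <name>Amir</name>
Found at position 5
<role>Marketing</role>

ANSWER: Marketing


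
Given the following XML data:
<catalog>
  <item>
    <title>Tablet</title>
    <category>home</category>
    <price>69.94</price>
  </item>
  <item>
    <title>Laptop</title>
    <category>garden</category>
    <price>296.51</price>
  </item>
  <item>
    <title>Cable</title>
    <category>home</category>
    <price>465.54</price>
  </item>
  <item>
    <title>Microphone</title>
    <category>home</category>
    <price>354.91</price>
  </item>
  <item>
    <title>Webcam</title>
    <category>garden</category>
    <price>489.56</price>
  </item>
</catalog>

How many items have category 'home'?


Scanning <item> elements for <category>home</category>:
  Item 1: Tablet -> MATCH
  Item 3: Cable -> MATCH
  Item 4: Microphone -> MATCH
Count: 3

ANSWER: 3


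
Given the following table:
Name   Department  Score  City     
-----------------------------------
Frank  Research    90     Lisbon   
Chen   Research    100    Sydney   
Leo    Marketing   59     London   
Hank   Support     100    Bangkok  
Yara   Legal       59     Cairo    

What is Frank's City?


Row 1: Frank
City = Lisbon

ANSWER: Lisbon


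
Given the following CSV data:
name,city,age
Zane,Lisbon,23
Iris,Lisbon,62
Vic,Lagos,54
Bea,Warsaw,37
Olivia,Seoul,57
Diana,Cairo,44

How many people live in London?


Scanning city column for 'London':
Total matches: 0

ANSWER: 0


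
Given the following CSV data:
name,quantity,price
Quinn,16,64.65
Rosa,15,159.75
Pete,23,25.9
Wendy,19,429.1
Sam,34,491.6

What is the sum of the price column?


Values in 'price' column:
  Row 1: 64.65
  Row 2: 159.75
  Row 3: 25.9
  Row 4: 429.1
  Row 5: 491.6
Sum = 64.65 + 159.75 + 25.9 + 429.1 + 491.6 = 1171.0

ANSWER: 1171.0


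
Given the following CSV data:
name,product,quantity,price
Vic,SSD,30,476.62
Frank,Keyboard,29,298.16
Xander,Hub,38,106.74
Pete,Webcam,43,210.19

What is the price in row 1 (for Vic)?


Row 1: Vic
Column 'price' = 476.62

ANSWER: 476.62


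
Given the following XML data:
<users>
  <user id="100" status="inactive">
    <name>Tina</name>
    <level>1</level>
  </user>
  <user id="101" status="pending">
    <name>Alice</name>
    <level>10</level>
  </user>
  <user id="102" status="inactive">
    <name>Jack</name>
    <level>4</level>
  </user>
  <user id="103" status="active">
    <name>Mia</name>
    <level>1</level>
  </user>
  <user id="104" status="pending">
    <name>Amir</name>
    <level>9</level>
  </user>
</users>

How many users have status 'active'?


Counting users with status='active':
  Mia (id=103) -> MATCH
Count: 1

ANSWER: 1


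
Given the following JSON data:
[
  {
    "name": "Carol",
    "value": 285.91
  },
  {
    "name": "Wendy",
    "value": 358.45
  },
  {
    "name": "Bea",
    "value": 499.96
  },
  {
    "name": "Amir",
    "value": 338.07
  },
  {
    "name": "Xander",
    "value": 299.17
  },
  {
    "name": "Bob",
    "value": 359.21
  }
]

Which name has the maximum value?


Comparing values:
  Carol: 285.91
  Wendy: 358.45
  Bea: 499.96
  Amir: 338.07
  Xander: 299.17
  Bob: 359.21
Maximum: Bea (499.96)

ANSWER: Bea


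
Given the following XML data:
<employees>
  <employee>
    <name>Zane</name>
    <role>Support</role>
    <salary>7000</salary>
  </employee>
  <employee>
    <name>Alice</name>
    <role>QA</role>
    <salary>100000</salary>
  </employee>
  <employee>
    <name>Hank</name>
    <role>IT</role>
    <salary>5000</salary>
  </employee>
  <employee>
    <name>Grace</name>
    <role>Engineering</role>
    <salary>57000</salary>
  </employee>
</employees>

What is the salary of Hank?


Searching for <employee> with <name>Hank</name>
Found at position 3
<salary>5000</salary>

ANSWER: 5000


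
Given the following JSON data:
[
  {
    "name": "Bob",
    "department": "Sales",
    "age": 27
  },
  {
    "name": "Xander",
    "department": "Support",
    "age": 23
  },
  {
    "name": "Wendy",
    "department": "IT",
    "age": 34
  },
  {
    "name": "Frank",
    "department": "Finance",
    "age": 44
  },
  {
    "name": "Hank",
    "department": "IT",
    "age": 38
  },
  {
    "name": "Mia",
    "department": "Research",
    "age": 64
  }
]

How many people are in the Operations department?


Scanning records for department = Operations
  No matches found
Count: 0

ANSWER: 0


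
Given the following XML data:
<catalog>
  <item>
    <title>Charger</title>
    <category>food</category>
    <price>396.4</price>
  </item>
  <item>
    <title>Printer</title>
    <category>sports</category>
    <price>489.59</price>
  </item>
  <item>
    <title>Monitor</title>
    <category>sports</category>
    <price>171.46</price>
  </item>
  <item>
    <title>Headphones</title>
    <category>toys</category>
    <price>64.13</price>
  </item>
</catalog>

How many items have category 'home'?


Scanning <item> elements for <category>home</category>:
Count: 0

ANSWER: 0


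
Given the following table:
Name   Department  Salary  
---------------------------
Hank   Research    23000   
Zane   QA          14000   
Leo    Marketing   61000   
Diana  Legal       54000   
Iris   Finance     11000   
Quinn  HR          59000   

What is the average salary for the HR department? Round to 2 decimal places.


HR department members:
  Quinn: 59000
Sum = 59000
Count = 1
Average = 59000 / 1 = 59000.00

ANSWER: 59000.00


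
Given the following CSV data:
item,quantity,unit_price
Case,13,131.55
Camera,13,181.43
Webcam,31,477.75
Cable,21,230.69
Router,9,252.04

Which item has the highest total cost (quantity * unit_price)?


Computing row totals:
  Case: 1710.15
  Camera: 2358.59
  Webcam: 14810.25
  Cable: 4844.49
  Router: 2268.36
Maximum: Webcam (14810.25)

ANSWER: Webcam


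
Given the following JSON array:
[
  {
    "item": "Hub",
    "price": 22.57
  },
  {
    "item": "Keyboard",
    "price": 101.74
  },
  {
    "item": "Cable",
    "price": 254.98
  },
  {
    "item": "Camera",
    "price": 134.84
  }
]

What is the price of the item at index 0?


Array index 0 -> Hub
price = 22.57

ANSWER: 22.57


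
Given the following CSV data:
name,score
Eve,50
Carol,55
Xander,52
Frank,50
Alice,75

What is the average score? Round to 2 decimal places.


Scores: 50, 55, 52, 50, 75
Sum = 282
Count = 5
Average = 282 / 5 = 56.40

ANSWER: 56.40


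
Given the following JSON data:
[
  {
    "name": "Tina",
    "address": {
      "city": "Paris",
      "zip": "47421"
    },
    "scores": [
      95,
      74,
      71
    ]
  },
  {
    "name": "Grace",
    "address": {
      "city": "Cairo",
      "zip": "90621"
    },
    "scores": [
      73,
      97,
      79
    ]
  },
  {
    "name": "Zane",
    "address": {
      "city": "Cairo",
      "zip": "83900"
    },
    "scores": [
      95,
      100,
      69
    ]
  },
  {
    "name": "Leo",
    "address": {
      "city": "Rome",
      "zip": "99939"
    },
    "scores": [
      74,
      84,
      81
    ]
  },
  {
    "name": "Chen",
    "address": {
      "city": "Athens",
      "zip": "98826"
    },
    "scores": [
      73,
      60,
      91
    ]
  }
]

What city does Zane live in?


Path: records[2].address.city
Value: Cairo

ANSWER: Cairo


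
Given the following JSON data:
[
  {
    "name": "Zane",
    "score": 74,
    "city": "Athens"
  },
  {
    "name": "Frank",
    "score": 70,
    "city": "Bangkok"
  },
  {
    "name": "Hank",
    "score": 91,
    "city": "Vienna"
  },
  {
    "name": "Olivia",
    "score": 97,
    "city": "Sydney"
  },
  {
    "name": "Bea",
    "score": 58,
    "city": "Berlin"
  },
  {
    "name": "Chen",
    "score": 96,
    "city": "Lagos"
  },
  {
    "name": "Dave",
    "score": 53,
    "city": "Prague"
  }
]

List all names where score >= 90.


Filtering records where score >= 90:
  Zane (score=74) -> no
  Frank (score=70) -> no
  Hank (score=91) -> YES
  Olivia (score=97) -> YES
  Bea (score=58) -> no
  Chen (score=96) -> YES
  Dave (score=53) -> no


ANSWER: Hank, Olivia, Chen


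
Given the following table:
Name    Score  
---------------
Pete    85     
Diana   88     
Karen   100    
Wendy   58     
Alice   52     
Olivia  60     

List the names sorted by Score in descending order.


Sorting by Score (descending):
  Karen: 100
  Diana: 88
  Pete: 85
  Olivia: 60
  Wendy: 58
  Alice: 52


ANSWER: Karen, Diana, Pete, Olivia, Wendy, Alice


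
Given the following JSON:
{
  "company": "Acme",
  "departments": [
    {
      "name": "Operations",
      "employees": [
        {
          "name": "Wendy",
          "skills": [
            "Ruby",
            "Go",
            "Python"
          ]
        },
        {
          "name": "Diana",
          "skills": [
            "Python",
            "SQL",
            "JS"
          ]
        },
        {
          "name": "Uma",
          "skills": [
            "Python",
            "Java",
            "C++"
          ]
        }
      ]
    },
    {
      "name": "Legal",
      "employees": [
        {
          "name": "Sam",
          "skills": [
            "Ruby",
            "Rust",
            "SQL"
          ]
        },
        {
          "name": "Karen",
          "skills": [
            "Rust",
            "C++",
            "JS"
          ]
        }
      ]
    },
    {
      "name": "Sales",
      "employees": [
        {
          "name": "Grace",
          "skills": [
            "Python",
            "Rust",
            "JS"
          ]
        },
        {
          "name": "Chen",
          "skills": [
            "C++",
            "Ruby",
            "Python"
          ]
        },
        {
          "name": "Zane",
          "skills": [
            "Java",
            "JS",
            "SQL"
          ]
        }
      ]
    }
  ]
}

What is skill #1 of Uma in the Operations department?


Path: departments[0].employees[2].skills[0]
Value: Python

ANSWER: Python


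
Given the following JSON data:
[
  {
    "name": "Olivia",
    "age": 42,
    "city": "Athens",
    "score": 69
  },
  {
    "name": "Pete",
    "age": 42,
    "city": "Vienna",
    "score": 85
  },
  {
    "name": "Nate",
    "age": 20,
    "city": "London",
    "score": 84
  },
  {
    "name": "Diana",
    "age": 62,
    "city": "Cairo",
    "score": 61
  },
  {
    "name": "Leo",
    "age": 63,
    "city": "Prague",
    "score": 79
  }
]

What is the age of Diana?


Looking up record where name = Diana
Record index: 3
Field 'age' = 62

ANSWER: 62


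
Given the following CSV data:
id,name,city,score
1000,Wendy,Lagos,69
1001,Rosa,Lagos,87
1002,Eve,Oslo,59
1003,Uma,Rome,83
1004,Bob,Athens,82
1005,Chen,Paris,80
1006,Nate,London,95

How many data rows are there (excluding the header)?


Counting rows (excluding header):
Header: id,name,city,score
Data rows: 7

ANSWER: 7


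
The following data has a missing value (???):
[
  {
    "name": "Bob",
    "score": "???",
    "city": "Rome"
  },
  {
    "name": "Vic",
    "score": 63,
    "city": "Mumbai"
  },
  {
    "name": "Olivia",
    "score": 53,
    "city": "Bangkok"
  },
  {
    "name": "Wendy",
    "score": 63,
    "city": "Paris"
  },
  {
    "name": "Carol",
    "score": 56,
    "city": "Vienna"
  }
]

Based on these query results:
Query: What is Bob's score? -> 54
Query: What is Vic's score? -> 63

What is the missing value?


The missing value is Bob's score
From query: Bob's score = 54

ANSWER: 54


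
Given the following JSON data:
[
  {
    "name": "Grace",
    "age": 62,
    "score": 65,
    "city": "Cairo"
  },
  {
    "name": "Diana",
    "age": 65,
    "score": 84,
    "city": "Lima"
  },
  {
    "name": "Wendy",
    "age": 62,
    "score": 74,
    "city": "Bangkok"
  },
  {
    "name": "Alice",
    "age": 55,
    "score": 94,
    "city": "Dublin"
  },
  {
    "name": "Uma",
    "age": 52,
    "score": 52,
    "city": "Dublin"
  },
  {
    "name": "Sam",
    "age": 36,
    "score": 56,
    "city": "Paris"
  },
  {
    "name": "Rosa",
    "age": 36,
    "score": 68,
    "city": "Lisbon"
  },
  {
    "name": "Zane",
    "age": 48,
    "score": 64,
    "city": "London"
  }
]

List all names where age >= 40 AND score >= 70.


Checking both conditions:
  Grace (age=62, score=65) -> no
  Diana (age=65, score=84) -> YES
  Wendy (age=62, score=74) -> YES
  Alice (age=55, score=94) -> YES
  Uma (age=52, score=52) -> no
  Sam (age=36, score=56) -> no
  Rosa (age=36, score=68) -> no
  Zane (age=48, score=64) -> no


ANSWER: Diana, Wendy, Alice


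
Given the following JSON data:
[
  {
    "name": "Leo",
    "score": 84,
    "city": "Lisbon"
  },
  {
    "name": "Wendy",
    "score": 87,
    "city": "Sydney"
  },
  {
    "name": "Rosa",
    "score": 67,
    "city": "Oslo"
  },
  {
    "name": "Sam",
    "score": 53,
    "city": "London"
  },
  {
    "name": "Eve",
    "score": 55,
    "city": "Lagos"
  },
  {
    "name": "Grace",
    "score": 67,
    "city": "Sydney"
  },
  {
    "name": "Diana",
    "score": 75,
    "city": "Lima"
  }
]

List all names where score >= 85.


Filtering records where score >= 85:
  Leo (score=84) -> no
  Wendy (score=87) -> YES
  Rosa (score=67) -> no
  Sam (score=53) -> no
  Eve (score=55) -> no
  Grace (score=67) -> no
  Diana (score=75) -> no


ANSWER: Wendy


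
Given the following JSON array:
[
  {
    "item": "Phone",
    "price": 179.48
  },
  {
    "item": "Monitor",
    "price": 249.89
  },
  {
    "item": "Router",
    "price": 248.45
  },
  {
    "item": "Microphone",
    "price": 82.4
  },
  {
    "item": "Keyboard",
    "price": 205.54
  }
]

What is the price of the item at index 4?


Array index 4 -> Keyboard
price = 205.54

ANSWER: 205.54


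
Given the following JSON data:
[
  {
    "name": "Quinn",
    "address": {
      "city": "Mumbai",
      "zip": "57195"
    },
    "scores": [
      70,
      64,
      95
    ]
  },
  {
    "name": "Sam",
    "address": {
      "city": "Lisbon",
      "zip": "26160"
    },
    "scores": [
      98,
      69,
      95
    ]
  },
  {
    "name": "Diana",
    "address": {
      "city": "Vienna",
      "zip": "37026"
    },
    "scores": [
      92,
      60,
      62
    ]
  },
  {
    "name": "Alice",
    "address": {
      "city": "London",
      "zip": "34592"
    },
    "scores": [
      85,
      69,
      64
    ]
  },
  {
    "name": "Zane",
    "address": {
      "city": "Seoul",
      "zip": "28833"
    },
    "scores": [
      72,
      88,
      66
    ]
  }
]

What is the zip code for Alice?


Path: records[3].address.zip
Value: 34592

ANSWER: 34592


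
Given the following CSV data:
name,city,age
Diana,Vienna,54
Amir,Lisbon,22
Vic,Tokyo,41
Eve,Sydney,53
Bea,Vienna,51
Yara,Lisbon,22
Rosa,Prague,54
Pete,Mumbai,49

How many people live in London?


Scanning city column for 'London':
Total matches: 0

ANSWER: 0


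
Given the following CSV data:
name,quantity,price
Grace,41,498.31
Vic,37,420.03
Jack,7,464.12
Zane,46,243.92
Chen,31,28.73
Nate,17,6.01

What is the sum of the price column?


Values in 'price' column:
  Row 1: 498.31
  Row 2: 420.03
  Row 3: 464.12
  Row 4: 243.92
  Row 5: 28.73
  Row 6: 6.01
Sum = 498.31 + 420.03 + 464.12 + 243.92 + 28.73 + 6.01 = 1661.12

ANSWER: 1661.12


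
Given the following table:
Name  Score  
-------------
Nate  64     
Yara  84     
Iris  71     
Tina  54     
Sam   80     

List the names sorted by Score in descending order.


Sorting by Score (descending):
  Yara: 84
  Sam: 80
  Iris: 71
  Nate: 64
  Tina: 54


ANSWER: Yara, Sam, Iris, Nate, Tina


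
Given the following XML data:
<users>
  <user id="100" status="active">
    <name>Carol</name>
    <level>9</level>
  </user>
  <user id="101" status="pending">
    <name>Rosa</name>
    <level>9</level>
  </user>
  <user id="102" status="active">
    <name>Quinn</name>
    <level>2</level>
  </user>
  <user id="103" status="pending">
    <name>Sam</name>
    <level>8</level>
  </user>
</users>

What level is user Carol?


Finding user: Carol
<level>9</level>

ANSWER: 9


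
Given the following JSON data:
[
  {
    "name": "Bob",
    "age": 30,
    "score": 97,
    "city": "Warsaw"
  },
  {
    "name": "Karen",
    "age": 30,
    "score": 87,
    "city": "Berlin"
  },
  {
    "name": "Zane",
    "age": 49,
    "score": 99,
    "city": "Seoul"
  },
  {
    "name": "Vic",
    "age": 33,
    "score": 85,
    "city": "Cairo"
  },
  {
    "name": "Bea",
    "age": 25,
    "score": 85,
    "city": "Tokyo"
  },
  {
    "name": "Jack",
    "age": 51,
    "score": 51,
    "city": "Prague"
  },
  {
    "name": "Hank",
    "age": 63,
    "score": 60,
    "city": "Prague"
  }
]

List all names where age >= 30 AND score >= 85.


Checking both conditions:
  Bob (age=30, score=97) -> YES
  Karen (age=30, score=87) -> YES
  Zane (age=49, score=99) -> YES
  Vic (age=33, score=85) -> YES
  Bea (age=25, score=85) -> no
  Jack (age=51, score=51) -> no
  Hank (age=63, score=60) -> no


ANSWER: Bob, Karen, Zane, Vic


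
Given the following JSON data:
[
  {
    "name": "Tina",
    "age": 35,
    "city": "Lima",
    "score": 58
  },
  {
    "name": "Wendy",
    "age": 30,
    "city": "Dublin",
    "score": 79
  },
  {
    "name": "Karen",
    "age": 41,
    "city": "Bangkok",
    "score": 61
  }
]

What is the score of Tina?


Looking up record where name = Tina
Record index: 0
Field 'score' = 58

ANSWER: 58


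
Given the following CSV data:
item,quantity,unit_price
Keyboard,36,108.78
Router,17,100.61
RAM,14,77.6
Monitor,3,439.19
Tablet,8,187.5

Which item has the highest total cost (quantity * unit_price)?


Computing row totals:
  Keyboard: 3916.08
  Router: 1710.37
  RAM: 1086.4
  Monitor: 1317.57
  Tablet: 1500.0
Maximum: Keyboard (3916.08)

ANSWER: Keyboard


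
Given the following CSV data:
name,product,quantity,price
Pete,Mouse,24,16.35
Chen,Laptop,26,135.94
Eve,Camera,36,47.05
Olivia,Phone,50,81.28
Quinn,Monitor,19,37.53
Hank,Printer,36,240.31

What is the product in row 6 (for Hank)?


Row 6: Hank
Column 'product' = Printer

ANSWER: Printer


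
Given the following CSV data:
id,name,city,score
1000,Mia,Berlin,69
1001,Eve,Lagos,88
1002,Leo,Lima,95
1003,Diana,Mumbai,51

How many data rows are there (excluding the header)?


Counting rows (excluding header):
Header: id,name,city,score
Data rows: 4

ANSWER: 4


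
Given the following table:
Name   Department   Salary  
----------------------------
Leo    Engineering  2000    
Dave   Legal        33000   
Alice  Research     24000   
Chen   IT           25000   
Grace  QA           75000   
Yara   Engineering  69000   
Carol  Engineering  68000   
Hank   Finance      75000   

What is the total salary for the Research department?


Research department members:
  Alice: 24000
Total = 24000 = 24000

ANSWER: 24000


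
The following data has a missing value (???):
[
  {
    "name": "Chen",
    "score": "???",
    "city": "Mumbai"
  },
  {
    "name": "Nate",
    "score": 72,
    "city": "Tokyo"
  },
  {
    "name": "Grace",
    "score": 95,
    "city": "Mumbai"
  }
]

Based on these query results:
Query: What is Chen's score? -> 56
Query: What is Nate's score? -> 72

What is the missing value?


The missing value is Chen's score
From query: Chen's score = 56

ANSWER: 56


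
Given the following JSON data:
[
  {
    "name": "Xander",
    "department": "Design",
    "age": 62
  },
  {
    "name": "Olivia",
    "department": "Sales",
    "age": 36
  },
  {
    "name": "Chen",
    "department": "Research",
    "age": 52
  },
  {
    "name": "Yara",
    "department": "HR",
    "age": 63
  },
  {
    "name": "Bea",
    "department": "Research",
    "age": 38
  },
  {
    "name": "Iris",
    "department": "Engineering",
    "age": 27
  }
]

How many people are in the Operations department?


Scanning records for department = Operations
  No matches found
Count: 0

ANSWER: 0


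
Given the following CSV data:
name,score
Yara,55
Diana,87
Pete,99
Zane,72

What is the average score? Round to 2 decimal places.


Scores: 55, 87, 99, 72
Sum = 313
Count = 4
Average = 313 / 4 = 78.25

ANSWER: 78.25


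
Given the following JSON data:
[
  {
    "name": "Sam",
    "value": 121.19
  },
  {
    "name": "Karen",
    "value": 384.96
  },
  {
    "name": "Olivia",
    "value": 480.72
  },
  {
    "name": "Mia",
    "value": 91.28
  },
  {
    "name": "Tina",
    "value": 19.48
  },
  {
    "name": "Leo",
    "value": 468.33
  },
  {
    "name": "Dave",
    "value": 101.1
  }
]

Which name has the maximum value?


Comparing values:
  Sam: 121.19
  Karen: 384.96
  Olivia: 480.72
  Mia: 91.28
  Tina: 19.48
  Leo: 468.33
  Dave: 101.1
Maximum: Olivia (480.72)

ANSWER: Olivia


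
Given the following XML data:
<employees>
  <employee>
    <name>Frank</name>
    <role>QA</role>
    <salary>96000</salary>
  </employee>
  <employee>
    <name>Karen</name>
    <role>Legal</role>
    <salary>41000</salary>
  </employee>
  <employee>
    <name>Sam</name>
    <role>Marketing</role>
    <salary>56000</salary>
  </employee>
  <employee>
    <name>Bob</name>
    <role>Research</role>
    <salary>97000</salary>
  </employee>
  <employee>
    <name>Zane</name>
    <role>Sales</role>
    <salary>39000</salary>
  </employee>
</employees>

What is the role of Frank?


Searching for <employee> with <name>Frank</name>
Found at position 1
<role>QA</role>

ANSWER: QA


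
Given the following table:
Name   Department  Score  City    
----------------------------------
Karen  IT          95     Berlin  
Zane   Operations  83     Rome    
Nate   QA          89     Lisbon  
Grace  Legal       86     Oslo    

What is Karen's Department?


Row 1: Karen
Department = IT

ANSWER: IT


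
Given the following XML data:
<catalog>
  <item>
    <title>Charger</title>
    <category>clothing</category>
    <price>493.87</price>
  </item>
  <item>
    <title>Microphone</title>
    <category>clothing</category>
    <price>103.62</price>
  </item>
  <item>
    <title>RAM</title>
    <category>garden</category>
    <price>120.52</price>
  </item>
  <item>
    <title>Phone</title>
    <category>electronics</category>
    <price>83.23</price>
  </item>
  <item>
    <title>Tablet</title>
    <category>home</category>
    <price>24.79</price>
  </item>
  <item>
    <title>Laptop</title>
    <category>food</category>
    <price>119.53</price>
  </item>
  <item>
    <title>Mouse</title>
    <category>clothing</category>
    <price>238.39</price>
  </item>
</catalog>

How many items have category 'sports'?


Scanning <item> elements for <category>sports</category>:
Count: 0

ANSWER: 0


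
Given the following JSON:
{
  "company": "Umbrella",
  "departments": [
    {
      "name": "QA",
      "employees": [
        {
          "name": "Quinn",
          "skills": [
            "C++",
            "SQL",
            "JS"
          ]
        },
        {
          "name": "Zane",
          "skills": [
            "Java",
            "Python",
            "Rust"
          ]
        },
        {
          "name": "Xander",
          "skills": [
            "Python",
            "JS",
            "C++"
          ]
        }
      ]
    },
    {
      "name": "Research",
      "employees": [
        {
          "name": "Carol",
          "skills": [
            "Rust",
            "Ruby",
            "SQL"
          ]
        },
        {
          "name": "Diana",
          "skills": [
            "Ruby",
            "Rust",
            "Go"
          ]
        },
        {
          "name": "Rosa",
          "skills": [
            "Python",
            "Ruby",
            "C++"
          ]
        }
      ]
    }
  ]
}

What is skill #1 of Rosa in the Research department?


Path: departments[1].employees[2].skills[0]
Value: Python

ANSWER: Python


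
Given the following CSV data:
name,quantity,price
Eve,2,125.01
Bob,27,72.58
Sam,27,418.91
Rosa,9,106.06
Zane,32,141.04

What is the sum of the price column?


Values in 'price' column:
  Row 1: 125.01
  Row 2: 72.58
  Row 3: 418.91
  Row 4: 106.06
  Row 5: 141.04
Sum = 125.01 + 72.58 + 418.91 + 106.06 + 141.04 = 863.6

ANSWER: 863.6


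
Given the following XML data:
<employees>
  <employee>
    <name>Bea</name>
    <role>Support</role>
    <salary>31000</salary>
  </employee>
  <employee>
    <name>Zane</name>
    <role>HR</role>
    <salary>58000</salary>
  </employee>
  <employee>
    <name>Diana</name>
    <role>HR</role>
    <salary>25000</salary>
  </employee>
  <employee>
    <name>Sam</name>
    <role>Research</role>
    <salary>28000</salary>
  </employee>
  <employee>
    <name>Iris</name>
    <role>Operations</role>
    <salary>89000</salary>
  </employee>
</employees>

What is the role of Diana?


Searching for <employee> with <name>Diana</name>
Found at position 3
<role>HR</role>

ANSWER: HR


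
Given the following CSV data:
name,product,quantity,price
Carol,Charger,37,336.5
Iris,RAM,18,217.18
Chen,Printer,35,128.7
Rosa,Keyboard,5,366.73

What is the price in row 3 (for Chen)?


Row 3: Chen
Column 'price' = 128.7

ANSWER: 128.7


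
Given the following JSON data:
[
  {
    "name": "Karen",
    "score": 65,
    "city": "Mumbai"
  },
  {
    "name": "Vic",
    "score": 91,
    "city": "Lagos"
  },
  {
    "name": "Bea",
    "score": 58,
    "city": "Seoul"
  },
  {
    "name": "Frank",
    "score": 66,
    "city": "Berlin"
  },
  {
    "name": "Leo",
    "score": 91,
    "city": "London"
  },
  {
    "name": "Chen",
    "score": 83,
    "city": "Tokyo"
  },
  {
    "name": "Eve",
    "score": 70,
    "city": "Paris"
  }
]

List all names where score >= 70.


Filtering records where score >= 70:
  Karen (score=65) -> no
  Vic (score=91) -> YES
  Bea (score=58) -> no
  Frank (score=66) -> no
  Leo (score=91) -> YES
  Chen (score=83) -> YES
  Eve (score=70) -> YES


ANSWER: Vic, Leo, Chen, Eve


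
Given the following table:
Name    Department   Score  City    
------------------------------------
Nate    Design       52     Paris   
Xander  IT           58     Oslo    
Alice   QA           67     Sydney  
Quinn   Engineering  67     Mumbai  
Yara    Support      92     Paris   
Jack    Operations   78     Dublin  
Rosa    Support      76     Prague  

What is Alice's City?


Row 3: Alice
City = Sydney

ANSWER: Sydney


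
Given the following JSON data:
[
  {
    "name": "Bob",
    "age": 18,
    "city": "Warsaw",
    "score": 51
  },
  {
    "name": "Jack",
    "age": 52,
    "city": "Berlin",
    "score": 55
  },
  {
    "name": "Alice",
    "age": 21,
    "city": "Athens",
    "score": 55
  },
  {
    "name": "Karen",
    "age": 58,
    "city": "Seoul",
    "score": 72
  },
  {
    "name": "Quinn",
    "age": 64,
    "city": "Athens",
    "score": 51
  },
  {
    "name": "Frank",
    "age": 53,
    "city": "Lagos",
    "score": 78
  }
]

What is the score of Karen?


Looking up record where name = Karen
Record index: 3
Field 'score' = 72

ANSWER: 72


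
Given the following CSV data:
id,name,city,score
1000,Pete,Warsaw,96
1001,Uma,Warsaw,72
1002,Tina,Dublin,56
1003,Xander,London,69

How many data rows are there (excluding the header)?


Counting rows (excluding header):
Header: id,name,city,score
Data rows: 4

ANSWER: 4


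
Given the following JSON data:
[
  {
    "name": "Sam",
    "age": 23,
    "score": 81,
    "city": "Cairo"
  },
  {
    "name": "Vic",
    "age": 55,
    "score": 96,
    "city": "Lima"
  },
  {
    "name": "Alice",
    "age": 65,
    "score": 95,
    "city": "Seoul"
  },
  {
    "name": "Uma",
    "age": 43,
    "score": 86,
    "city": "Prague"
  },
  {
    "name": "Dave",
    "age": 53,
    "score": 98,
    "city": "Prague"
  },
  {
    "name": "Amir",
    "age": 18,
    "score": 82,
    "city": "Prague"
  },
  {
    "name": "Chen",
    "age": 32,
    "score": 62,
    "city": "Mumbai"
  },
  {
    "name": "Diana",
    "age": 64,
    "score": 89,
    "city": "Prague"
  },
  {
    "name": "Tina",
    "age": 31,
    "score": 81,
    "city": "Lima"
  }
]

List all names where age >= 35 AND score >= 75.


Checking both conditions:
  Sam (age=23, score=81) -> no
  Vic (age=55, score=96) -> YES
  Alice (age=65, score=95) -> YES
  Uma (age=43, score=86) -> YES
  Dave (age=53, score=98) -> YES
  Amir (age=18, score=82) -> no
  Chen (age=32, score=62) -> no
  Diana (age=64, score=89) -> YES
  Tina (age=31, score=81) -> no


ANSWER: Vic, Alice, Uma, Dave, Diana


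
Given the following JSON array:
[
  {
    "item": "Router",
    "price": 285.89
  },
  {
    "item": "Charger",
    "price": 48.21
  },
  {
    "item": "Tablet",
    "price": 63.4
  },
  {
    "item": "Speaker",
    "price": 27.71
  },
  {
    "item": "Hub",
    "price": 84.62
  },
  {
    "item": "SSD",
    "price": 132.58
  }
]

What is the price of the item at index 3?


Array index 3 -> Speaker
price = 27.71

ANSWER: 27.71


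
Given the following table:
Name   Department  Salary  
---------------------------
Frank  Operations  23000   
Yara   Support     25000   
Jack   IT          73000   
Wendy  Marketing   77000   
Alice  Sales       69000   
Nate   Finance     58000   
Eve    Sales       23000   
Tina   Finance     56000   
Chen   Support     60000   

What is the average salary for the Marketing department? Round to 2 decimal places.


Marketing department members:
  Wendy: 77000
Sum = 77000
Count = 1
Average = 77000 / 1 = 77000.00

ANSWER: 77000.00


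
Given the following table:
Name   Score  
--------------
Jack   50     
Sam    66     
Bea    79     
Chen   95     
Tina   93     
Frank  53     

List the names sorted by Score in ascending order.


Sorting by Score (ascending):
  Jack: 50
  Frank: 53
  Sam: 66
  Bea: 79
  Tina: 93
  Chen: 95


ANSWER: Jack, Frank, Sam, Bea, Tina, Chen


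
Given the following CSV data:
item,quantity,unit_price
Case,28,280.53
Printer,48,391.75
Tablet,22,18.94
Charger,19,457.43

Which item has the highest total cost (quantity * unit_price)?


Computing row totals:
  Case: 7854.84
  Printer: 18804.0
  Tablet: 416.68
  Charger: 8691.17
Maximum: Printer (18804.0)

ANSWER: Printer


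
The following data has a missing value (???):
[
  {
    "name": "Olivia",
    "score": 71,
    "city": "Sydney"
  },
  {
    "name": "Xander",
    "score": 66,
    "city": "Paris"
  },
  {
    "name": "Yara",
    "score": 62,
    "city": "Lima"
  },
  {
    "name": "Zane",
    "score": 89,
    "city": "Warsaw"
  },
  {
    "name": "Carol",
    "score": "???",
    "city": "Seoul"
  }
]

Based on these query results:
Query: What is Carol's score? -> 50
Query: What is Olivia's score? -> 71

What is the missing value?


The missing value is Carol's score
From query: Carol's score = 50

ANSWER: 50


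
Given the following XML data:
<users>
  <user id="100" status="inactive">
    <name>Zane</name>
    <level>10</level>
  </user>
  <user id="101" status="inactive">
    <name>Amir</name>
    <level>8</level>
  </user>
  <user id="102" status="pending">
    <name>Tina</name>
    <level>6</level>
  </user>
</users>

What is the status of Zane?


Finding user with name = Zane
user id="100" status="inactive"

ANSWER: inactive


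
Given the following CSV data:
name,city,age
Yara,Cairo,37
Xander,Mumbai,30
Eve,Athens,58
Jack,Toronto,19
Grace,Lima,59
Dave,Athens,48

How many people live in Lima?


Scanning city column for 'Lima':
  Row 5: Grace -> MATCH
Total matches: 1

ANSWER: 1


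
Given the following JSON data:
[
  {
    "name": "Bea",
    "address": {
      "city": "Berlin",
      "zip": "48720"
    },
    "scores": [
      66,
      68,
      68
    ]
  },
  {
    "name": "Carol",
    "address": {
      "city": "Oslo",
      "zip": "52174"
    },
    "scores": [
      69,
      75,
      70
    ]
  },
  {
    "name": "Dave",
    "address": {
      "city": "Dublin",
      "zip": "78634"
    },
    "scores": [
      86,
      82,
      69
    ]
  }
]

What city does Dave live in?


Path: records[2].address.city
Value: Dublin

ANSWER: Dublin


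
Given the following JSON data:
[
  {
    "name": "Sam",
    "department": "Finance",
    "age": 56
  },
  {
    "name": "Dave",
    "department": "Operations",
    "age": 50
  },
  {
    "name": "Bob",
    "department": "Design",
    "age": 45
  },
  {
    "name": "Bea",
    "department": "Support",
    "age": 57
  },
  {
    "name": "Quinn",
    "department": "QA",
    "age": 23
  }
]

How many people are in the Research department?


Scanning records for department = Research
  No matches found
Count: 0

ANSWER: 0


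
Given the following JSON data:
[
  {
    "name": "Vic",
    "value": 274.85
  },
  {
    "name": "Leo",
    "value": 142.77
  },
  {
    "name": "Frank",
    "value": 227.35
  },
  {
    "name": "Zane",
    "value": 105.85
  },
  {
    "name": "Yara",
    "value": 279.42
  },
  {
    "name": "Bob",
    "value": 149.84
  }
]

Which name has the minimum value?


Comparing values:
  Vic: 274.85
  Leo: 142.77
  Frank: 227.35
  Zane: 105.85
  Yara: 279.42
  Bob: 149.84
Minimum: Zane (105.85)

ANSWER: Zane


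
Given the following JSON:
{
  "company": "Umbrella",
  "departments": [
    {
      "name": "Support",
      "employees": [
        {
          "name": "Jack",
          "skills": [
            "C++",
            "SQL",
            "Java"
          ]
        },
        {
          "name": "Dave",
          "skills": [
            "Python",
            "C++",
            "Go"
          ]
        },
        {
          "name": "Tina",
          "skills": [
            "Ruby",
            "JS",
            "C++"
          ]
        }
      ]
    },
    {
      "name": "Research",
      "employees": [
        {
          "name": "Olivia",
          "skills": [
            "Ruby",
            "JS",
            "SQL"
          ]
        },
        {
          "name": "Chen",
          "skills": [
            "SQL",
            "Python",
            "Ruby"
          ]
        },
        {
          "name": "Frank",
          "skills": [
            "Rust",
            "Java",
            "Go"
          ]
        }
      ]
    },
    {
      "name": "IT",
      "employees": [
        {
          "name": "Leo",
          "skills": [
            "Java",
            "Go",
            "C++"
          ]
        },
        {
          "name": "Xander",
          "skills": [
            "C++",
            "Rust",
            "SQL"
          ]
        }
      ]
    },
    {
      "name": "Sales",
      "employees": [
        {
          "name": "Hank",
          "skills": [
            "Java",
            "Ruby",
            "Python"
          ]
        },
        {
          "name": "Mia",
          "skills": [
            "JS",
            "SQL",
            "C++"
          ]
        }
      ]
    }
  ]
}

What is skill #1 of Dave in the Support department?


Path: departments[0].employees[1].skills[0]
Value: Python

ANSWER: Python
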